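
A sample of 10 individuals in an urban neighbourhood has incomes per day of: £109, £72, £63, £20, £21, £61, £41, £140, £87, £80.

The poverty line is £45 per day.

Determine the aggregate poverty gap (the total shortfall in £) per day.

Poor units: £20, £21, £41 (q = 3 of N = 10).
Individual gaps: 45−20 = 25; 45−21 = 24; 45−41 = 4.
Aggregate gap = £53.

£53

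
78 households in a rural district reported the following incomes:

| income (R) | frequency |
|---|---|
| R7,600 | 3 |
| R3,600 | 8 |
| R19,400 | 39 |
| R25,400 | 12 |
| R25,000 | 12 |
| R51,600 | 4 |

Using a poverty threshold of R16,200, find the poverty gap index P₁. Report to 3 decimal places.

0.100

Incomes under z: 8×R3,600, 3×R7,600 (q = 11 of N = 78).
Shortfall ratios: (16200−3600)/16200 = 0.7778 (×8); (16200−7600)/16200 = 0.5309 (×3).
Sum of shortfalls = 7.814815; P₁ averages over all N: 7.814815 / 78 = 0.100.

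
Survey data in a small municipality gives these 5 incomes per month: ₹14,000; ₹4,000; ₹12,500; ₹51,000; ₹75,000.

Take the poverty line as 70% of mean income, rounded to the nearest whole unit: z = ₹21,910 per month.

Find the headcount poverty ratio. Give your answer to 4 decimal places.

3 of the 5 households have income below ₹21,910.
H = 3/5 = 0.6000.

0.6000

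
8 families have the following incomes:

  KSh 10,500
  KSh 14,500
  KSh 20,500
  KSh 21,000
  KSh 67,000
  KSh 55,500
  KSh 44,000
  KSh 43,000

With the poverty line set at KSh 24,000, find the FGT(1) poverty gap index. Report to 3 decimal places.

0.154

Incomes under z: KSh 10,500, KSh 14,500, KSh 20,500, KSh 21,000 (q = 4 of N = 8).
Shortfall ratios: (24000−10500)/24000 = 0.5625; (24000−14500)/24000 = 0.3958; (24000−20500)/24000 = 0.1458; (24000−21000)/24000 = 0.1250.
Σ = 1.229167. Dividing by the full population N = 8 gives P₁ = 0.154.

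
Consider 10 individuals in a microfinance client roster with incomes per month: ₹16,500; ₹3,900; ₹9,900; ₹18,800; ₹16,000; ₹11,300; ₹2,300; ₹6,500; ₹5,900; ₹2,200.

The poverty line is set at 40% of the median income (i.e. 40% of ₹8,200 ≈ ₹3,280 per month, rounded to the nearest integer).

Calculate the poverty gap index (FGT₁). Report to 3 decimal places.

Below z: ₹2,200, ₹2,300 (q = 2 of N = 10).
Gap ratios (z−y)/z: (3280−2200)/3280 = 0.3293; (3280−2300)/3280 = 0.2988.
Sum of shortfalls = 0.628049; P₁ averages over all N: 0.628049 / 10 = 0.063.

0.063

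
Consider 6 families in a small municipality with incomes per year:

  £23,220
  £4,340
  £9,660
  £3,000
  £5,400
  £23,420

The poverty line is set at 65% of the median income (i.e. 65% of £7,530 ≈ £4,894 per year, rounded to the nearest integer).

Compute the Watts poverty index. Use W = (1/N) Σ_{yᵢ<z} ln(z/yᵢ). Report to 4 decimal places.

Below the line: £3,000, £4,340 (q = 2 of N = 6).
ln(z/y) terms: ln(4894/3000) = 0.4894; ln(4894/4340) = 0.1201.
W = 0.609533 / 6 = 0.1016.

0.1016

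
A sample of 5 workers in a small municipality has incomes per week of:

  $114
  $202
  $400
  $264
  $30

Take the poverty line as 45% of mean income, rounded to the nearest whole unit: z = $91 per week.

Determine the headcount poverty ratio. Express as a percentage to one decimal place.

20.0%

1 of the 5 workers have income below $91.
H = 1/5 = 20.0%.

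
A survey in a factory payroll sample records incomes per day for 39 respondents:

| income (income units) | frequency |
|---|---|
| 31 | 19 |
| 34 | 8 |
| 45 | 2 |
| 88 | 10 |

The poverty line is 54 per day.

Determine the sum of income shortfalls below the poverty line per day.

Below z: 19×31, 8×34, 2×45 (q = 29 of N = 39).
Individual gaps: 19×(54−31) = 437; 8×(54−34) = 160; 2×(54−45) = 18.
Aggregate gap = 615.

615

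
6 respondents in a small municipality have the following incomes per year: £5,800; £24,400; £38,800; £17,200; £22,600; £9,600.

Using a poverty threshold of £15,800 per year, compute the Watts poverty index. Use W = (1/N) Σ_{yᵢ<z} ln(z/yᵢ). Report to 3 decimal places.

0.250

Poor units: £5,800, £9,600 (q = 2 of N = 6).
Log shortfalls: ln(15800/5800) = 1.0022; ln(15800/9600) = 0.4982.
W = 1.500399 / 6 = 0.250.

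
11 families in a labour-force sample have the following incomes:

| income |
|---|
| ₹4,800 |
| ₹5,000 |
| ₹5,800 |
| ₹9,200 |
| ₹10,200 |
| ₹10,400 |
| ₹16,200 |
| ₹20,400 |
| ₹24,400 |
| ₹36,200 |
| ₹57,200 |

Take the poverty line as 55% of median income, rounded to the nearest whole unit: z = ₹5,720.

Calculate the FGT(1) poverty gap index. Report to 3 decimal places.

Below the line: ₹4,800, ₹5,000 (q = 2 of N = 11).
Normalized shortfalls: (5720−4800)/5720 = 0.1608; (5720−5000)/5720 = 0.1259.
Σ = 0.286713. Dividing by the full population N = 11 gives P₁ = 0.026.

0.026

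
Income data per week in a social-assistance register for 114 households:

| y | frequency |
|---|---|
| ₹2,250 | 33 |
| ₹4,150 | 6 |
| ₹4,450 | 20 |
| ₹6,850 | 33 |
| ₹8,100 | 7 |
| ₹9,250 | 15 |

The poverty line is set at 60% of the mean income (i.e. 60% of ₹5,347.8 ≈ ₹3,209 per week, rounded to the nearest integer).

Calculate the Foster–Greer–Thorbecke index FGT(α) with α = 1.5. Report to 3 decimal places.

Incomes under z: 33×₹2,250 (q = 33 of N = 114).
Shortfall ratios: (3209−2250)/3209 = 0.2988 (×33).
Raised to α = 1.5: 0.16337 (×33).
Sum = 5.391223; FGT(1.5) = 5.391223 / 114 = 0.047.

0.047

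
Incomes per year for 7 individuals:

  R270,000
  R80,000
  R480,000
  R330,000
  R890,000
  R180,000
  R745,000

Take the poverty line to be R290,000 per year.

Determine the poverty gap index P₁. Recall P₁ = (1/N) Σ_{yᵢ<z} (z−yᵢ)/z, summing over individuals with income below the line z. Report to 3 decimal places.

Below the line: R80,000, R180,000, R270,000 (q = 3 of N = 7).
Normalized shortfalls: (290000−80000)/290000 = 0.7241; (290000−180000)/290000 = 0.3793; (290000−270000)/290000 = 0.0690.
Sum of shortfalls = 1.172414; P₁ averages over all N: 1.172414 / 7 = 0.167.

0.167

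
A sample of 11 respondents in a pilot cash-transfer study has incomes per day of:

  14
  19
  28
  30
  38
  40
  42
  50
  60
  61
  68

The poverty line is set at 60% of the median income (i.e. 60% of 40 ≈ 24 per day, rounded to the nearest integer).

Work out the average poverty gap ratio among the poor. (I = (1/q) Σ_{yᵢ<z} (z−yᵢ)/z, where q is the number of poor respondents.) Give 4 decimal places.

0.3125

Below z: 14, 19 (q = 2 of N = 11).
Relative gaps: 0.4167, 0.2083; sum = 0.625000.
The income-gap ratio divides by q (the poor only): 0.625000 / 2 = 0.3125.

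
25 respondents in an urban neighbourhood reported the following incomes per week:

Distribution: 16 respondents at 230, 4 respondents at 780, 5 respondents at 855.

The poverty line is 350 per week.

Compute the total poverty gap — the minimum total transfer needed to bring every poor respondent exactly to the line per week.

1920

Poor units: 16×230 (q = 16 of N = 25).
Individual gaps: 16×(350−230) = 1920.
Aggregate gap = 1920.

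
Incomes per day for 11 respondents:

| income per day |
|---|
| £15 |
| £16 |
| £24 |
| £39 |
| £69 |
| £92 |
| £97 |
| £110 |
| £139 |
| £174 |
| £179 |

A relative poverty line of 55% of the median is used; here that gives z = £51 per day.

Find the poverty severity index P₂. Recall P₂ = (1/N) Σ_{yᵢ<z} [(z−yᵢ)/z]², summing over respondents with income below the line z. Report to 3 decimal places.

Below the line: £15, £16, £24, £39 (q = 4 of N = 11).
Gap ratios (z−y)/z: (51−15)/51 = 0.7059; (51−16)/51 = 0.6863; (51−24)/51 = 0.5294; (51−39)/51 = 0.2353.
Squared: 0.4983; 0.4710; 0.2803; 0.0554.
Sum = 1.304883; P₂ = 1.304883 / 11 = 0.119.

0.119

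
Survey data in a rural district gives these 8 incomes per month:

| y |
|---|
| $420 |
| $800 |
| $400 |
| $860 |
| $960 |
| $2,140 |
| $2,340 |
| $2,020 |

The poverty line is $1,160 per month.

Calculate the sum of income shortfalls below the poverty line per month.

Poor units: $400, $420, $800, $860, $960 (q = 5 of N = 8).
Individual gaps: 1160−400 = 760; 1160−420 = 740; 1160−800 = 360; 1160−860 = 300; 1160−960 = 200.
Aggregate gap = $2,360.

$2,360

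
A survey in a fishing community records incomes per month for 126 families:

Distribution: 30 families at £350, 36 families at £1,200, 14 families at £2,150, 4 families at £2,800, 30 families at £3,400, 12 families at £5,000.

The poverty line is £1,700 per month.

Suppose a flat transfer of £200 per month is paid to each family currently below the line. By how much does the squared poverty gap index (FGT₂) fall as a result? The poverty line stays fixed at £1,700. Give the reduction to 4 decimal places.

0.0570

Before: below the line — 30×£350, 36×£1,200; squared poverty gap index (FGT₂) = 0.174864.
After the £200 transfer: below the line — 30×£550, 36×£1,400; squared poverty gap index (FGT₂) = 0.117853.
Reduction = 0.174864 − 0.117853 = 0.0570.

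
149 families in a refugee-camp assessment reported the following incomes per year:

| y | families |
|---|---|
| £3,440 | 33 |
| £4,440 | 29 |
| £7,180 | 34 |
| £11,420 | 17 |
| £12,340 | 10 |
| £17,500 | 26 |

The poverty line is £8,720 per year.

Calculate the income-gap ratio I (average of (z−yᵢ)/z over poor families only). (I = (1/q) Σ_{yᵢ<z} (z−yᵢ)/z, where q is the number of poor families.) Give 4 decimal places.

0.4190

Poor units: 33×£3,440, 29×£4,440, 34×£7,180 (q = 96 of N = 149).
Relative gaps: 0.6055 (×33), 0.4908 (×29), 0.1766 (×34); sum = 40.220183.
The income-gap ratio divides by q (the poor only): 40.220183 / 96 = 0.4190.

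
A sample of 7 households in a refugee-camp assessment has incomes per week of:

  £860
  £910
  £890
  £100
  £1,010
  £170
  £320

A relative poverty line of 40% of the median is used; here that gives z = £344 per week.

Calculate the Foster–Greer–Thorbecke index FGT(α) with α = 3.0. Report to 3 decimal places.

Below z: £100, £170, £320 (q = 3 of N = 7).
Gap ratios (z−y)/z: (344−100)/344 = 0.7093; (344−170)/344 = 0.5058; (344−320)/344 = 0.0698.
Raised to α = 3.0: 0.35686; 0.12941; 0.00034.
Sum = 0.486608; FGT(3.0) = 0.486608 / 7 = 0.070.

0.070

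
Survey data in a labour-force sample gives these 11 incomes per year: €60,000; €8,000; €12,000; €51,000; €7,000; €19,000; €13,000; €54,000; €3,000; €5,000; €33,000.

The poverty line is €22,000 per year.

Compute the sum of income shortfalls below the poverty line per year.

€87,000

Incomes under z: €3,000, €5,000, €7,000, €8,000, €12,000, €13,000, €19,000 (q = 7 of N = 11).
Individual gaps: 22000−3000 = 19000; 22000−5000 = 17000; 22000−7000 = 15000; 22000−8000 = 14000; 22000−12000 = 10000; 22000−13000 = 9000; 22000−19000 = 3000.
Aggregate gap = €87,000.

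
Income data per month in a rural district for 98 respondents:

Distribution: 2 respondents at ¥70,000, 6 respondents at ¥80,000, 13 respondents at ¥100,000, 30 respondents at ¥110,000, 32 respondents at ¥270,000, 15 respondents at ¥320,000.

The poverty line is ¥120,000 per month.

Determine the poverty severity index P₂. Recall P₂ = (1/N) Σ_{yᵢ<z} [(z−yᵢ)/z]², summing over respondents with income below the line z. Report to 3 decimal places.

Below z: 2×¥70,000, 6×¥80,000, 13×¥100,000, 30×¥110,000 (q = 51 of N = 98).
Relative gaps: (120000−70000)/120000 = 0.4167 (×2); (120000−80000)/120000 = 0.3333 (×6); (120000−100000)/120000 = 0.1667 (×13); (120000−110000)/120000 = 0.0833 (×30).
Squared: 0.1736 (×2); 0.1111 (×6); 0.0278 (×13); 0.0069 (×30).
Sum = 1.583333; P₂ = 1.583333 / 98 = 0.016.

0.016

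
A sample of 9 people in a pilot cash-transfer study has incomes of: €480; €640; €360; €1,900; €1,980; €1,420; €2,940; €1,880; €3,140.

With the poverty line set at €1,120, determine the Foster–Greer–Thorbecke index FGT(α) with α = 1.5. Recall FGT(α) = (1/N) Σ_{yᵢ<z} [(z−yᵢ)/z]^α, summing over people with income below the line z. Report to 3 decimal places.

0.141

Below z: €360, €480, €640 (q = 3 of N = 9).
Normalized shortfalls: (1120−360)/1120 = 0.6786; (1120−480)/1120 = 0.5714; (1120−640)/1120 = 0.4286.
Raised to α = 1.5: 0.55898; 0.43196; 0.28057.
Sum = 1.271502; FGT(1.5) = 1.271502 / 9 = 0.141.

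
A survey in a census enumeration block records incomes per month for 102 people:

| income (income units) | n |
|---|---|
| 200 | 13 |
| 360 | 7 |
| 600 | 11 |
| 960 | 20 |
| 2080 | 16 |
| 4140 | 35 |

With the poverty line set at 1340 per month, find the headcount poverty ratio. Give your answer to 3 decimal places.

51 of the 102 people have income below 1340.
H = 51/102 = 0.500.

0.500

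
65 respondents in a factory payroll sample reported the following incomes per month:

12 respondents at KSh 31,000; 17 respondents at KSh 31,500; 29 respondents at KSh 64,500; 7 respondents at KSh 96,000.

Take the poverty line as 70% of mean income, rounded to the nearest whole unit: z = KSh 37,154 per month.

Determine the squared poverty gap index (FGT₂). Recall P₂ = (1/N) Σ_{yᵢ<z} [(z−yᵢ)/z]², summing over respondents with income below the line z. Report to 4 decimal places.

Poor units: 12×KSh 31,000, 17×KSh 31,500 (q = 29 of N = 65).
Shortfall ratios: (37154−31000)/37154 = 0.1656 (×12); (37154−31500)/37154 = 0.1522 (×17).
Squared: 0.0274 (×12); 0.0232 (×17).
Sum = 0.722905; P₂ = 0.722905 / 65 = 0.0111.

0.0111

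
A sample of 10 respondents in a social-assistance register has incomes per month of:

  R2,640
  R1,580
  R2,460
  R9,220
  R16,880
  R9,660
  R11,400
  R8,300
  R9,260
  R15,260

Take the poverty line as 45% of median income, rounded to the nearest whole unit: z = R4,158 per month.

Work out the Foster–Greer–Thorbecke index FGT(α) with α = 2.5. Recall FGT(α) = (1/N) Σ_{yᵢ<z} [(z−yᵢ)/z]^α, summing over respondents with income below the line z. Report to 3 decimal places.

Below the line: R1,580, R2,460, R2,640 (q = 3 of N = 10).
Gap ratios (z−y)/z: (4158−1580)/4158 = 0.6200; (4158−2460)/4158 = 0.4084; (4158−2640)/4158 = 0.3651.
Raised to α = 2.5: 0.30269; 0.10657; 0.08053.
Sum = 0.489790; FGT(2.5) = 0.489790 / 10 = 0.049.

0.049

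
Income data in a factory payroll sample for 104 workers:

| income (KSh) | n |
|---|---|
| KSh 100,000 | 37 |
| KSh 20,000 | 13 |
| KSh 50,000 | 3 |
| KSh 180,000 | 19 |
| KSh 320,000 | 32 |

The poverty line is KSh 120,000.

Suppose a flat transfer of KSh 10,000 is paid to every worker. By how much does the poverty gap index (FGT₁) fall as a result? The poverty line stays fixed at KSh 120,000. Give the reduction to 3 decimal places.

0.042

Before: below the line — 13×KSh 20,000, 3×KSh 50,000, 37×KSh 100,000; poverty gap index (FGT₁) = 0.18029.
After the KSh 10,000 transfer: below the line — 13×KSh 30,000, 3×KSh 60,000, 37×KSh 110,000; poverty gap index (FGT₁) = 0.13782.
Reduction = 0.18029 − 0.13782 = 0.042.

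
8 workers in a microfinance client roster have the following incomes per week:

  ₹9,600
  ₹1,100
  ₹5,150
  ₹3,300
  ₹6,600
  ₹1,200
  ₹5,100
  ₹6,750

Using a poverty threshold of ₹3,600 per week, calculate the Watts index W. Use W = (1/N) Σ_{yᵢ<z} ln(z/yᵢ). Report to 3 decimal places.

Below the line: ₹1,100, ₹1,200, ₹3,300 (q = 3 of N = 8).
Log shortfalls: ln(3600/1100) = 1.1856; ln(3600/1200) = 1.0986; ln(3600/3300) = 0.0870.
W = 2.371247 / 8 = 0.296.

0.296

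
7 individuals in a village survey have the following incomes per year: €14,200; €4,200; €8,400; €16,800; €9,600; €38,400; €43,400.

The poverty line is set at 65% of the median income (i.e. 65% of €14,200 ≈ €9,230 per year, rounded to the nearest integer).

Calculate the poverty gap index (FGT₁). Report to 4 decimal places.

Poor units: €4,200, €8,400 (q = 2 of N = 7).
Relative gaps: (9230−4200)/9230 = 0.5450; (9230−8400)/9230 = 0.0899.
Sum of shortfalls = 0.634886; P₁ averages over all N: 0.634886 / 7 = 0.0907.

0.0907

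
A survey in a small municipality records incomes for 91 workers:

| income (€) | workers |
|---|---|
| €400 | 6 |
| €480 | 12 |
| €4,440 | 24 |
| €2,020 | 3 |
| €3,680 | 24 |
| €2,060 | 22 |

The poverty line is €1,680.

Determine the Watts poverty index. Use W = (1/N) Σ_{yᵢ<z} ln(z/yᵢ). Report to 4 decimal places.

Incomes under z: 6×€400, 12×€480 (q = 18 of N = 91).
Log gaps: ln(1680/400) = 1.4351 (×6); ln(1680/480) = 1.2528 (×12).
W = 23.643663 / 91 = 0.2598.

0.2598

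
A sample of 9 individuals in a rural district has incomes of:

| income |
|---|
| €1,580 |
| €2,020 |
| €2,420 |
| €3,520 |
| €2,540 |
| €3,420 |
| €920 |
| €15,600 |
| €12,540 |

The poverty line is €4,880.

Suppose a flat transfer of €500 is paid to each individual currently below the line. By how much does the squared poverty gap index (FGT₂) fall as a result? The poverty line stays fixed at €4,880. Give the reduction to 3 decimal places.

Before: below the line — €920, €1,580, €2,020, €2,420, €2,540, €3,420, €3,520; squared poverty gap index (FGT₂) = 0.23450.
After the €500 transfer: below the line — €1,420, €2,080, €2,520, €2,920, €3,040, €3,920, €4,020; squared poverty gap index (FGT₂) = 0.15989.
Reduction = 0.23450 − 0.15989 = 0.075.

0.075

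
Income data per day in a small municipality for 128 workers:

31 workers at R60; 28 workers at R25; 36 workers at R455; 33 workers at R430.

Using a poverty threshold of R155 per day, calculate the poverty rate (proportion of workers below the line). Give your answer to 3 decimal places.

0.461

59 of the 128 workers have income below R155.
H = 59/128 = 0.461.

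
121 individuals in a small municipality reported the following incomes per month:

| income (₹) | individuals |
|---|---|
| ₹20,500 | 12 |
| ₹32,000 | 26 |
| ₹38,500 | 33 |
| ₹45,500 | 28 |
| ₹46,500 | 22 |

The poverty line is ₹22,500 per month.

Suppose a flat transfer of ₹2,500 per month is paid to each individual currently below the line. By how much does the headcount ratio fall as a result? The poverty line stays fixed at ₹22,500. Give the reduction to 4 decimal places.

Before: below the line — 12×₹20,500; headcount ratio = 0.099174.
After the ₹2,500 transfer: below the line — none; headcount ratio = 0.000000.
Reduction = 0.099174 − 0.000000 = 0.0992.

0.0992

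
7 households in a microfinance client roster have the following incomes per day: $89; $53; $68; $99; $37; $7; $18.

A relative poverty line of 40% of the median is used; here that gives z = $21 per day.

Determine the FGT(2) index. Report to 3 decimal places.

Incomes under z: $7, $18 (q = 2 of N = 7).
Shortfall ratios: (21−7)/21 = 0.6667; (21−18)/21 = 0.1429.
Squared: 0.4444; 0.0204.
Sum = 0.464853; P₂ = 0.464853 / 7 = 0.066.

0.066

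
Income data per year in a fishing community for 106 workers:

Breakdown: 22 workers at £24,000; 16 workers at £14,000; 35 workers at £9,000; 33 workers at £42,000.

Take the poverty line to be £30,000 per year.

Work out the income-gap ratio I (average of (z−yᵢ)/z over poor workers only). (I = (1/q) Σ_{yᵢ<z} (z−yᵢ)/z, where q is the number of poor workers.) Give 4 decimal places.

Below z: 35×£9,000, 16×£14,000, 22×£24,000 (q = 73 of N = 106).
Shortfall ratios (z−y)/z: 0.7000 (×35), 0.5333 (×16), 0.2000 (×22); sum = 37.433333.
The income-gap ratio divides by q (the poor only): 37.433333 / 73 = 0.5128.

0.5128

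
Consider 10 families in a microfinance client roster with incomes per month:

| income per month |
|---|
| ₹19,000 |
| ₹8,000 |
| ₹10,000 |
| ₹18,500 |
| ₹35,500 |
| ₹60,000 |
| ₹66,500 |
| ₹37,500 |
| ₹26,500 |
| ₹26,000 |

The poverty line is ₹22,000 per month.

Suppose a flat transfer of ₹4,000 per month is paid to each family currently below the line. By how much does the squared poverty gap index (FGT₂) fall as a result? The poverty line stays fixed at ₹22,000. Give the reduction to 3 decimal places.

Before: below the line — ₹8,000, ₹10,000, ₹18,500, ₹19,000; squared poverty gap index (FGT₂) = 0.07464.
After the ₹4,000 transfer: below the line — ₹12,000, ₹14,000; squared poverty gap index (FGT₂) = 0.03388.
Reduction = 0.07464 − 0.03388 = 0.041.

0.041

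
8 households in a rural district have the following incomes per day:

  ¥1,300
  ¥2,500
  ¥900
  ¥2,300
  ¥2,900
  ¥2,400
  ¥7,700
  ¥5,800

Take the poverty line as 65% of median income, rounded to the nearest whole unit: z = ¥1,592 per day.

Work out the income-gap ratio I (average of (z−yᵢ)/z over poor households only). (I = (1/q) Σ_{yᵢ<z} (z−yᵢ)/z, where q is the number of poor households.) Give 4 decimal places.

Incomes under z: ¥900, ¥1,300 (q = 2 of N = 8).
Shortfall ratios (z−y)/z: 0.4347, 0.1834; sum = 0.618090.
The income-gap ratio divides by q (the poor only): 0.618090 / 2 = 0.3090.

0.3090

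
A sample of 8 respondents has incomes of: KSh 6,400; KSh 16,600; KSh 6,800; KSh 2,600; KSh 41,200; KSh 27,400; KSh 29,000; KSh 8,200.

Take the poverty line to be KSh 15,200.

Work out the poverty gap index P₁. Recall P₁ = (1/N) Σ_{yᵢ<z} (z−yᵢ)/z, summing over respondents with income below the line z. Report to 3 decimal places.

0.303

Poor units: KSh 2,600, KSh 6,400, KSh 6,800, KSh 8,200 (q = 4 of N = 8).
Shortfall ratios: (15200−2600)/15200 = 0.8289; (15200−6400)/15200 = 0.5789; (15200−6800)/15200 = 0.5526; (15200−8200)/15200 = 0.4605.
Sum of shortfalls = 2.421053; P₁ averages over all N: 2.421053 / 8 = 0.303.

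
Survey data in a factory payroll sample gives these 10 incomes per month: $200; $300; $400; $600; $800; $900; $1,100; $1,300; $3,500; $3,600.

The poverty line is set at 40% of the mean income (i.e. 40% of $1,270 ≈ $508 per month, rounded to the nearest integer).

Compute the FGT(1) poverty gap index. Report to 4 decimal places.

0.1228

Below z: $200, $300, $400 (q = 3 of N = 10).
Relative gaps: (508−200)/508 = 0.6063; (508−300)/508 = 0.4094; (508−400)/508 = 0.2126.
Σ = 1.228346. Dividing by the full population N = 10 gives P₁ = 0.1228.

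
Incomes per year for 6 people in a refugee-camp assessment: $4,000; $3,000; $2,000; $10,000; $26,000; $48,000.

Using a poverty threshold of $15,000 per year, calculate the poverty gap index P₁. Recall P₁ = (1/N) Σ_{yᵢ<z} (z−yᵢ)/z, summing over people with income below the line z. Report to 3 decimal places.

Below the line: $2,000, $3,000, $4,000, $10,000 (q = 4 of N = 6).
Normalized shortfalls: (15000−2000)/15000 = 0.8667; (15000−3000)/15000 = 0.8000; (15000−4000)/15000 = 0.7333; (15000−10000)/15000 = 0.3333.
Sum of shortfalls = 2.733333; P₁ averages over all N: 2.733333 / 6 = 0.456.

0.456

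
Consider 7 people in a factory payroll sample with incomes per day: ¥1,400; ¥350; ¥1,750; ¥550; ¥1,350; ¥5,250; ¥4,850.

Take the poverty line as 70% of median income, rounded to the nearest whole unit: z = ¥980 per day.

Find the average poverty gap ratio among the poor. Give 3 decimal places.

Incomes under z: ¥350, ¥550 (q = 2 of N = 7).
Relative gaps: 0.6429, 0.4388; sum = 1.081633.
The income-gap ratio divides by q (the poor only): 1.081633 / 2 = 0.541.

0.541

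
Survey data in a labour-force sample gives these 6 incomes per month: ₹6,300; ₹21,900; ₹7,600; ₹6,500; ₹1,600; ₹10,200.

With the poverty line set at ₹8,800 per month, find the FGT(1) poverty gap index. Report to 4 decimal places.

0.2500

Poor units: ₹1,600, ₹6,300, ₹6,500, ₹7,600 (q = 4 of N = 6).
Shortfall ratios: (8800−1600)/8800 = 0.8182; (8800−6300)/8800 = 0.2841; (8800−6500)/8800 = 0.2614; (8800−7600)/8800 = 0.1364.
Sum of shortfalls = 1.500000; P₁ averages over all N: 1.500000 / 6 = 0.2500.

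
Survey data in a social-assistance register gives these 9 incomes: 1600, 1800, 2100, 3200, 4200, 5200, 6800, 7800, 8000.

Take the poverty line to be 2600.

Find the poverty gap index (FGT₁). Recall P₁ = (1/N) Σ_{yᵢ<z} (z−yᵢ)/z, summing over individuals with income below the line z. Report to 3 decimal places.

0.098

Incomes under z: 1600, 1800, 2100 (q = 3 of N = 9).
Gap ratios (z−y)/z: (2600−1600)/2600 = 0.3846; (2600−1800)/2600 = 0.3077; (2600−2100)/2600 = 0.1923.
Sum of shortfalls = 0.884615; P₁ averages over all N: 0.884615 / 9 = 0.098.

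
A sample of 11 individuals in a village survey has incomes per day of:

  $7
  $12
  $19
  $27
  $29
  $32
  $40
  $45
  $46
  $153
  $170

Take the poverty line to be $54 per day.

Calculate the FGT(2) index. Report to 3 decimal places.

0.230

Below the line: $7, $12, $19, $27, $29, $32, $40, $45, $46 (q = 9 of N = 11).
Relative gaps: (54−7)/54 = 0.8704; (54−12)/54 = 0.7778; (54−19)/54 = 0.6481; (54−27)/54 = 0.5000; (54−29)/54 = 0.4630; (54−32)/54 = 0.4074; (54−40)/54 = 0.2593; (54−45)/54 = 0.1667; (54−46)/54 = 0.1481.
Squared: 0.7575; 0.6049; 0.4201; 0.2500; 0.2143; 0.1660; 0.0672; 0.0278; 0.0219.
Sum = 2.529835; P₂ = 2.529835 / 11 = 0.230.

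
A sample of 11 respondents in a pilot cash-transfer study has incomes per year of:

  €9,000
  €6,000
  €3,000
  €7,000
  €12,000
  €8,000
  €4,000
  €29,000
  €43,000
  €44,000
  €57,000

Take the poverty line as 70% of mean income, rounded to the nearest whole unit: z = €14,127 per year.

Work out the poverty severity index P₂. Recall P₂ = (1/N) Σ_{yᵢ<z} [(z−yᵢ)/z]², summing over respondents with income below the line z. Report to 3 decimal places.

0.187

Below the line: €3,000, €4,000, €6,000, €7,000, €8,000, €9,000, €12,000 (q = 7 of N = 11).
Normalized shortfalls: (14127−3000)/14127 = 0.7876; (14127−4000)/14127 = 0.7169; (14127−6000)/14127 = 0.5753; (14127−7000)/14127 = 0.5045; (14127−8000)/14127 = 0.4337; (14127−9000)/14127 = 0.3629; (14127−12000)/14127 = 0.1506.
Squared: 0.6204; 0.5139; 0.3309; 0.2545; 0.1881; 0.1317; 0.0227.
Sum = 2.062206; P₂ = 2.062206 / 11 = 0.187.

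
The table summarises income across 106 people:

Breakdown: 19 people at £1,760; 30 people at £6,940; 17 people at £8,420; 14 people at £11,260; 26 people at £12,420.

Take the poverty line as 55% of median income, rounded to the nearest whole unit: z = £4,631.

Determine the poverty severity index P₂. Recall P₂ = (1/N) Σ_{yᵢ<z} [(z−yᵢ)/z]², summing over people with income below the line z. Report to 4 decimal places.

0.0689

Poor units: 19×£1,760 (q = 19 of N = 106).
Gap ratios (z−y)/z: (4631−1760)/4631 = 0.6200 (×19).
Squared: 0.3843 (×19).
Sum = 7.302481; P₂ = 7.302481 / 106 = 0.0689.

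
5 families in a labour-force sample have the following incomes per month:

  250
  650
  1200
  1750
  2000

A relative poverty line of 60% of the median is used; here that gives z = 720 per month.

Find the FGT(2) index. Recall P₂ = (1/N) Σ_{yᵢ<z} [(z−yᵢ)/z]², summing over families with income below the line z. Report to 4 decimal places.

0.0871

Poor units: 250, 650 (q = 2 of N = 5).
Relative gaps: (720−250)/720 = 0.6528; (720−650)/720 = 0.0972.
Squared: 0.4261; 0.0095.
Sum = 0.435571; P₂ = 0.435571 / 5 = 0.0871.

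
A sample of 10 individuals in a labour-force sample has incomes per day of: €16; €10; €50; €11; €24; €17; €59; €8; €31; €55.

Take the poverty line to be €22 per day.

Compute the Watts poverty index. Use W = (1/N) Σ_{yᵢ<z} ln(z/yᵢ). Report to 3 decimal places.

0.307

Incomes under z: €8, €10, €11, €16, €17 (q = 5 of N = 10).
Log gaps: ln(22/8) = 1.0116; ln(22/10) = 0.7885; ln(22/11) = 0.6931; ln(22/16) = 0.3185; ln(22/17) = 0.2578.
W = 3.069488 / 10 = 0.307.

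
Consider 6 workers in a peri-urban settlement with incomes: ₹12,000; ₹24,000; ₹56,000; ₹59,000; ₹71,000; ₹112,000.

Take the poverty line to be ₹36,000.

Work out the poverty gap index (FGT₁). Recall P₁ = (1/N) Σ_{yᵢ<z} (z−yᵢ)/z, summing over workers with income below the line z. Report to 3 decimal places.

Incomes under z: ₹12,000, ₹24,000 (q = 2 of N = 6).
Relative gaps: (36000−12000)/36000 = 0.6667; (36000−24000)/36000 = 0.3333.
Sum of shortfalls = 1.000000; P₁ averages over all N: 1.000000 / 6 = 0.167.

0.167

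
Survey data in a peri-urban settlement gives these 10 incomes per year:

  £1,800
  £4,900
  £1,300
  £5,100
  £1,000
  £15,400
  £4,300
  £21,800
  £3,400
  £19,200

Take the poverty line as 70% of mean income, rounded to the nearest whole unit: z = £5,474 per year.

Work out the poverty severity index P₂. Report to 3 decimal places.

Incomes under z: £1,000, £1,300, £1,800, £3,400, £4,300, £4,900, £5,100 (q = 7 of N = 10).
Shortfall ratios: (5474−1000)/5474 = 0.8173; (5474−1300)/5474 = 0.7625; (5474−1800)/5474 = 0.6712; (5474−3400)/5474 = 0.3789; (5474−4300)/5474 = 0.2145; (5474−4900)/5474 = 0.1049; (5474−5100)/5474 = 0.0683.
Squared: 0.6680; 0.5814; 0.4505; 0.1436; 0.0460; 0.0110; 0.0047.
Sum = 1.905121; P₂ = 1.905121 / 10 = 0.191.

0.191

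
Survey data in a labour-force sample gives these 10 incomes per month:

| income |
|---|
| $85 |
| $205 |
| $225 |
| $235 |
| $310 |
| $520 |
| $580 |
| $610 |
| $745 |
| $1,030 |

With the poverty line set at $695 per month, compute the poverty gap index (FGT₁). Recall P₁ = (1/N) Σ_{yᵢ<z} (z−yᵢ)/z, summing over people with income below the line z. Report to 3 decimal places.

Below the line: $85, $205, $225, $235, $310, $520, $580, $610 (q = 8 of N = 10).
Normalized shortfalls: (695−85)/695 = 0.8777; (695−205)/695 = 0.7050; (695−225)/695 = 0.6763; (695−235)/695 = 0.6619; (695−310)/695 = 0.5540; (695−520)/695 = 0.2518; (695−580)/695 = 0.1655; (695−610)/695 = 0.1223.
Σ = 4.014388. Dividing by the full population N = 10 gives P₁ = 0.401.

0.401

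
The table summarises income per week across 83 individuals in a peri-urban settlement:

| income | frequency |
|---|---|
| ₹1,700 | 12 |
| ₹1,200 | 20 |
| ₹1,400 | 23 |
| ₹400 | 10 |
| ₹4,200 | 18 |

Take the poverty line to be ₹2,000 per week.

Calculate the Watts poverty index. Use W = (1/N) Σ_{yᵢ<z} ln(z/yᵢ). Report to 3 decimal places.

Below z: 10×₹400, 20×₹1,200, 23×₹1,400, 12×₹1,700 (q = 65 of N = 83).
Log gaps: ln(2000/400) = 1.6094 (×10); ln(2000/1200) = 0.5108 (×20); ln(2000/1400) = 0.3567 (×23); ln(2000/1700) = 0.1625 (×12).
W = 36.464642 / 83 = 0.439.

0.439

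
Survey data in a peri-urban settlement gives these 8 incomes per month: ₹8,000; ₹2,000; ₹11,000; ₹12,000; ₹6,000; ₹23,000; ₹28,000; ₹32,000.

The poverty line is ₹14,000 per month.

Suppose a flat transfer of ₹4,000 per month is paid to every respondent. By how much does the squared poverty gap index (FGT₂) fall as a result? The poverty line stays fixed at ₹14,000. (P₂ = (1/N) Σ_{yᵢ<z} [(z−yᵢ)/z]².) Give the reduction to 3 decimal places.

0.110

Before: below the line — ₹2,000, ₹6,000, ₹8,000, ₹11,000, ₹12,000; squared poverty gap index (FGT₂) = 0.16390.
After the ₹4,000 transfer: below the line — ₹6,000, ₹10,000, ₹12,000; squared poverty gap index (FGT₂) = 0.05357.
Reduction = 0.16390 − 0.05357 = 0.110.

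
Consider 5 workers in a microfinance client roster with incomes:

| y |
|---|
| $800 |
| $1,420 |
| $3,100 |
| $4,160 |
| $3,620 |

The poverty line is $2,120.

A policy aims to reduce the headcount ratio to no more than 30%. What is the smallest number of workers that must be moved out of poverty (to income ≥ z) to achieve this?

Currently q = 2 of N = 5 are below the line (H = 0.400).
A headcount ratio of at most 30% allows at most ⌊0.30 × 5⌋ = 1 poor workers.
So at least 2 − 1 = 1 must be lifted.

1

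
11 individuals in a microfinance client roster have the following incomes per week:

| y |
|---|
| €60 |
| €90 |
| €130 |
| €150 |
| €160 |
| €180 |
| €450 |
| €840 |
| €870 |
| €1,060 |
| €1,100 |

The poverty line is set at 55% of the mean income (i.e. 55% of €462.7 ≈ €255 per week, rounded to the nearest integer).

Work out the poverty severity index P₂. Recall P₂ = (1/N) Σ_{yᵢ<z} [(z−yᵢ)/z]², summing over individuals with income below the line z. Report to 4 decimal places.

Incomes under z: €60, €90, €130, €150, €160, €180 (q = 6 of N = 11).
Shortfall ratios: (255−60)/255 = 0.7647; (255−90)/255 = 0.6471; (255−130)/255 = 0.4902; (255−150)/255 = 0.4118; (255−160)/255 = 0.3725; (255−180)/255 = 0.2941.
Squared: 0.5848; 0.4187; 0.2403; 0.1696; 0.1388; 0.0865.
Sum = 1.638601; P₂ = 1.638601 / 11 = 0.1490.

0.1490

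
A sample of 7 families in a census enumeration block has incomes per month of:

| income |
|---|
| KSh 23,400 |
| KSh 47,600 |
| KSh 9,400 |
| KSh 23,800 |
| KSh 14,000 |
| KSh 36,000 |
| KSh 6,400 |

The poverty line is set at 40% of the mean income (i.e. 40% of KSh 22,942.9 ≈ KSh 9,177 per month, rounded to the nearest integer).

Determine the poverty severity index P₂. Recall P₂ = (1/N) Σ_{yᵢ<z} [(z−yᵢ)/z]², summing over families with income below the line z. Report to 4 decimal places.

Poor units: KSh 6,400 (q = 1 of N = 7).
Relative gaps: (9177−6400)/9177 = 0.3026.
Squared: 0.0916.
Sum = 0.091569; P₂ = 0.091569 / 7 = 0.0131.

0.0131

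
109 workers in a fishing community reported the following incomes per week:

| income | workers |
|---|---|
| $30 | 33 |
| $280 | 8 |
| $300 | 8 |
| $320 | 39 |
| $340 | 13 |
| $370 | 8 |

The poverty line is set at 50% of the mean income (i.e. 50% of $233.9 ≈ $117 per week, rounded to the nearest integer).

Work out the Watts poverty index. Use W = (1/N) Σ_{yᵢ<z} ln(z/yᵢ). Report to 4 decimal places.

Below the line: 33×$30 (q = 33 of N = 109).
Log shortfalls: ln(117/30) = 1.3610 (×33).
W = 44.912226 / 109 = 0.4120.

0.4120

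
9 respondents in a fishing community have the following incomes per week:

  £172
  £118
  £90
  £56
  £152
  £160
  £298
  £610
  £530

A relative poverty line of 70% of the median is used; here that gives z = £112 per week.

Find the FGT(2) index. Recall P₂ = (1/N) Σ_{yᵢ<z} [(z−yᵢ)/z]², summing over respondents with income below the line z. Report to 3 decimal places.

0.032

Poor units: £56, £90 (q = 2 of N = 9).
Gap ratios (z−y)/z: (112−56)/112 = 0.5000; (112−90)/112 = 0.1964.
Squared: 0.2500; 0.0386.
Sum = 0.288584; P₂ = 0.288584 / 9 = 0.032.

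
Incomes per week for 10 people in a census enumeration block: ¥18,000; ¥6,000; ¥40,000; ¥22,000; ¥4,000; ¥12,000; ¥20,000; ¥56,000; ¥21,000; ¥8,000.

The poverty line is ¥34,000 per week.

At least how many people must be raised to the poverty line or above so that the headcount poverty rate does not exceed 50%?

3

Currently q = 8 of N = 10 are below the line (H = 0.800).
A headcount ratio of at most 50% allows at most ⌊0.50 × 10⌋ = 5 poor people.
So at least 8 − 5 = 3 must be lifted.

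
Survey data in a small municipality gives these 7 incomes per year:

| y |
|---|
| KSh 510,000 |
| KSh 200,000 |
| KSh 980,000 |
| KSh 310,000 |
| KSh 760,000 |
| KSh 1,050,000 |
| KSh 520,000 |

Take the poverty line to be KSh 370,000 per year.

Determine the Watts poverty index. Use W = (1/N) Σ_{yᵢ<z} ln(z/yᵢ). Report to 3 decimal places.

Poor units: KSh 200,000, KSh 310,000 (q = 2 of N = 7).
ln(z/y) terms: ln(370000/200000) = 0.6152; ln(370000/310000) = 0.1769.
W = 0.792116 / 7 = 0.113.

0.113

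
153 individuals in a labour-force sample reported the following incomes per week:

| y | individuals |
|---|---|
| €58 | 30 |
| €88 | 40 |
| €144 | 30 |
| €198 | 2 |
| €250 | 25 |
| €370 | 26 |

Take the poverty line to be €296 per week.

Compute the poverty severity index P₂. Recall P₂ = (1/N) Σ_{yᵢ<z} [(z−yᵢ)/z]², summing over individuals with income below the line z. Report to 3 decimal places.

0.313

Incomes under z: 30×€58, 40×€88, 30×€144, 2×€198, 25×€250 (q = 127 of N = 153).
Relative gaps: (296−58)/296 = 0.8041 (×30); (296−88)/296 = 0.7027 (×40); (296−144)/296 = 0.5135 (×30); (296−198)/296 = 0.3311 (×2); (296−250)/296 = 0.1554 (×25).
Squared: 0.6465 (×30); 0.4938 (×40); 0.2637 (×30); 0.1096 (×2); 0.0242 (×25).
Sum = 47.880615; P₂ = 47.880615 / 153 = 0.313.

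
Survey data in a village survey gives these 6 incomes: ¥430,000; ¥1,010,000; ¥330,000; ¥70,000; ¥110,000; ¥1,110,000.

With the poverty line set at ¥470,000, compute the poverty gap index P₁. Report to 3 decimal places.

Below z: ¥70,000, ¥110,000, ¥330,000, ¥430,000 (q = 4 of N = 6).
Gap ratios (z−y)/z: (470000−70000)/470000 = 0.8511; (470000−110000)/470000 = 0.7660; (470000−330000)/470000 = 0.2979; (470000−430000)/470000 = 0.0851.
Σ = 2.000000. Dividing by the full population N = 6 gives P₁ = 0.333.

0.333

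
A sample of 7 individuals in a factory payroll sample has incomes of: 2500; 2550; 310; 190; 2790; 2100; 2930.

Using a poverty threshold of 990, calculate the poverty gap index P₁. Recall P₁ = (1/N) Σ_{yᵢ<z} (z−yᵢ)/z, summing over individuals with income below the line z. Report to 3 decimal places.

Below the line: 190, 310 (q = 2 of N = 7).
Gap ratios (z−y)/z: (990−190)/990 = 0.8081; (990−310)/990 = 0.6869.
Σ = 1.494949. Dividing by the full population N = 7 gives P₁ = 0.214.

0.214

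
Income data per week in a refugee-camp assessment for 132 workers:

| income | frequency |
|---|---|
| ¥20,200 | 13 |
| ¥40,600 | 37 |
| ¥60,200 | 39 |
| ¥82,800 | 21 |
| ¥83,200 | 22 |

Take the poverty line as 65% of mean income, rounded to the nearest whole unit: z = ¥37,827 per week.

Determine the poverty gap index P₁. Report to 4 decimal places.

Poor units: 13×¥20,200 (q = 13 of N = 132).
Shortfall ratios: (37827−20200)/37827 = 0.4660 (×13).
Sum of shortfalls = 6.057869; P₁ averages over all N: 6.057869 / 132 = 0.0459.

0.0459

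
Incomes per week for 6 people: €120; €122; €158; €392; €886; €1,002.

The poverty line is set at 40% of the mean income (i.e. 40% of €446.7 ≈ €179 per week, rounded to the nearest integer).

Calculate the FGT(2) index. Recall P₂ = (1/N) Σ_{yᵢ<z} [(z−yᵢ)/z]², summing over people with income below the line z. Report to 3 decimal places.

0.037

Below the line: €120, €122, €158 (q = 3 of N = 6).
Relative gaps: (179−120)/179 = 0.3296; (179−122)/179 = 0.3184; (179−158)/179 = 0.1173.
Squared: 0.1086; 0.1014; 0.0138.
Sum = 0.223807; P₂ = 0.223807 / 6 = 0.037.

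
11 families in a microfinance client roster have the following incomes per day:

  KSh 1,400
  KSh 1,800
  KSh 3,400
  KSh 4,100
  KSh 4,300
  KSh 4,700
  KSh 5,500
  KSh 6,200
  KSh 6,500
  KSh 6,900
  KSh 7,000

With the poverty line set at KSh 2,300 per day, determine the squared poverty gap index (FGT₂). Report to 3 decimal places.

0.018

Below z: KSh 1,400, KSh 1,800 (q = 2 of N = 11).
Normalized shortfalls: (2300−1400)/2300 = 0.3913; (2300−1800)/2300 = 0.2174.
Squared: 0.1531; 0.0473.
Sum = 0.200378; P₂ = 0.200378 / 11 = 0.018.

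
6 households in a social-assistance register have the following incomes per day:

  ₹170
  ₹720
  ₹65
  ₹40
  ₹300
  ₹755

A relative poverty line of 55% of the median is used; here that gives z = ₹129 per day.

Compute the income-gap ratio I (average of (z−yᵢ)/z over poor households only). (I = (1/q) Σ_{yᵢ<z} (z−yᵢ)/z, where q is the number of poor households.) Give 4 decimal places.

Below the line: ₹40, ₹65 (q = 2 of N = 6).
Shortfall ratios (z−y)/z: 0.6899, 0.4961; sum = 1.186047.
I averages over the q = 2 poor units only: 1.186047 / 2 = 0.5930.

0.5930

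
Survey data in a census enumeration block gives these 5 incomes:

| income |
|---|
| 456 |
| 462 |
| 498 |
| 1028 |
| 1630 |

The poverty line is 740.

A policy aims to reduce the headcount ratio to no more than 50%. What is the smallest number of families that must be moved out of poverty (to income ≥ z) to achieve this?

1

3 of the 5 families are poor, so H = 3/5 = 0.600.
A headcount ratio of at most 50% allows at most ⌊0.50 × 5⌋ = 2 poor families.
So at least 3 − 2 = 1 must be lifted.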